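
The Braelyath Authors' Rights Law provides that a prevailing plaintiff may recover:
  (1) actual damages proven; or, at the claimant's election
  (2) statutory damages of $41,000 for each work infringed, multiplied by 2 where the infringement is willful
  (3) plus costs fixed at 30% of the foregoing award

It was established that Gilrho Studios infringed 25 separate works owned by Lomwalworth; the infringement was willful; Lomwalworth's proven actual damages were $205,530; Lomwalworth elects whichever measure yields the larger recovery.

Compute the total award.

Statutory damages: 25 × $41,000 = $1,025,000
Doubled: 2 × $1,025,000 = $2,050,000
Greater of actual damages ($205,530) or enhanced statutory damages ($2,050,000): $2,050,000
Costs: 30% of $2,050,000 = $615,000
Award plus costs: $2,050,000 + $615,000 = $2,665,000

$2,665,000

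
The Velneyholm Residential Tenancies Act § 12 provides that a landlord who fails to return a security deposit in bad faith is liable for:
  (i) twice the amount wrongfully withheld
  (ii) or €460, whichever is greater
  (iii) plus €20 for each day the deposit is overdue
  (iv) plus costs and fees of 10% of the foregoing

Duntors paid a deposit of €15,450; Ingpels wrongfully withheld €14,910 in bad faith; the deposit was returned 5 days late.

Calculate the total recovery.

Doubled: 2 × €14,910 = €29,820
Minimum €460: €29,820 meets the minimum, no increase.
Late-return penalty: 5 × €20 = €100
Damages plus late penalty: €29,820 + €100 = €29,920
Costs and fees: 10% of €29,920 = €2,992
Total recovery: €29,920 + €2,992 = €32,912

Recovery: €32,912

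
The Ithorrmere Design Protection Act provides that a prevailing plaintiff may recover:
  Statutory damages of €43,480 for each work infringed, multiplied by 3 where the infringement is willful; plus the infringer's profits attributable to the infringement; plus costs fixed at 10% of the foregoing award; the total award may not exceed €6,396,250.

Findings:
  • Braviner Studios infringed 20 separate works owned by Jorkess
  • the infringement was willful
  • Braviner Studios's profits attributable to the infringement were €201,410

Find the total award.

Statutory damages: 20 × €43,480 = €869,600
Trebled: 3 × €869,600 = €2,608,800
Combined award: €2,608,800 + €201,410 = €2,810,210
Costs: 10% of €2,810,210 = €281,021
Award plus costs: €2,810,210 + €281,021 = €3,091,231
Cap at €6,396,250: €3,091,231 is within the cap, no reduction.

€3,091,231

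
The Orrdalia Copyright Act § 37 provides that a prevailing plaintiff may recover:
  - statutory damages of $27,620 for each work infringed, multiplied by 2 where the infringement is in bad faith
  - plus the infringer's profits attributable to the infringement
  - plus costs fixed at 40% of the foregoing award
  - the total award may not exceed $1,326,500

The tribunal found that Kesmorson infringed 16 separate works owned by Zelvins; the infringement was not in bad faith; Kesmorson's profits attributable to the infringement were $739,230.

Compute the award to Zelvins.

Statutory damages: 16 × $27,620 = $441,920
Infringement not in bad faith: no ×2 enhancement.
Combined award: $441,920 + $739,230 = $1,181,150
Costs: 40% of $1,181,150 = $472,460
Award plus costs: $1,181,150 + $472,460 = $1,653,610
Cap at $1,326,500: $1,653,610 exceeds the cap → $1,326,500

$1,326,500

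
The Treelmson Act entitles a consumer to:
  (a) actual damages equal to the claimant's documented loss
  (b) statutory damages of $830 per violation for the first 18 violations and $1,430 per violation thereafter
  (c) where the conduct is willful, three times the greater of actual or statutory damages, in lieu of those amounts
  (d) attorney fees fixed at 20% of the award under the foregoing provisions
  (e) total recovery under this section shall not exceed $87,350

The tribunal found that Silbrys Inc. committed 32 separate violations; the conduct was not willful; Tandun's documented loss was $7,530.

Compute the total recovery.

$50,988

First 18 violations: 18 × $830 = $14,940
Remaining violations: (32 − 18) × $1,430 = $20,020
Statutory damages: $14,940 + $20,020 = $34,960
Conduct not willful: the in-lieu enhancement does not apply.
Actual plus statutory damages: $7,530 + $34,960 = $42,490
Attorney fees: 20% of $42,490 = $8,498
Total before cap: $42,490 + $8,498 = $50,988
Cap at $87,350: $50,988 is within the cap, no reduction.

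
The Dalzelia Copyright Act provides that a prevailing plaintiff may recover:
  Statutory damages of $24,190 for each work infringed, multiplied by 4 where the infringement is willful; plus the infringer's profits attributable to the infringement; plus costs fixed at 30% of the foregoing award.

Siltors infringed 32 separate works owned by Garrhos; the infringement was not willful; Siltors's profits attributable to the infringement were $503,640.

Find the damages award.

$1,661,036

Statutory damages: 32 × $24,190 = $774,080
Infringement not willful: no ×4 enhancement.
Combined award: $774,080 + $503,640 = $1,277,720
Costs: 30% of $1,277,720 = $383,316
Award plus costs: $1,277,720 + $383,316 = $1,661,036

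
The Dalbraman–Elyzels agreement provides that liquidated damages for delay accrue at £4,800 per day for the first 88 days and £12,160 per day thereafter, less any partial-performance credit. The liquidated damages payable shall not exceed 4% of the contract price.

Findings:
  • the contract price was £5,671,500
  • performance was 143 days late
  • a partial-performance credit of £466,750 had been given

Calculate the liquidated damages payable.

Liquidated damages: £226,860

First 88 days: 88 × £4,800 = £422,400
Remaining days: (143 − 88) × £12,160 = £668,800
Accrued per-day damages: £422,400 + £668,800 = £1,091,200
Less partial-performance credit: £1,091,200 − £466,750 = £624,450
Cap: 4% of £5,671,500 = £226,860
Cap at £226,860: £624,450 exceeds the cap → £226,860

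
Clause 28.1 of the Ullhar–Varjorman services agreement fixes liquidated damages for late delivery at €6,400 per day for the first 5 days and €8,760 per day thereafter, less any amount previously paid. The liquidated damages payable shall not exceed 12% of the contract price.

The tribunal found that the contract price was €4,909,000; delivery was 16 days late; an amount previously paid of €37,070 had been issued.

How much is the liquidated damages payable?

First 5 days: 5 × €6,400 = €32,000
Remaining days: (16 − 5) × €8,760 = €96,360
Accrued per-day damages: €32,000 + €96,360 = €128,360
Less amount previously paid: €128,360 − €37,070 = €91,290
Cap: 12% of €4,909,000 = €589,080
Cap at €589,080: €91,290 is within the cap, no reduction.

Liquidated damages: €91,290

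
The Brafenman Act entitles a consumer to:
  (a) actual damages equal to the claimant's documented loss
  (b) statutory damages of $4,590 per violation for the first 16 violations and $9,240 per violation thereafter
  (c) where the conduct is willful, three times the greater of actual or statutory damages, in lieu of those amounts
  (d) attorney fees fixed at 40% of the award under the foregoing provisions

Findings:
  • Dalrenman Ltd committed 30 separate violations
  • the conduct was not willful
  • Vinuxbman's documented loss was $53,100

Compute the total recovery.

First 16 violations: 16 × $4,590 = $73,440
Remaining violations: (30 − 16) × $9,240 = $129,360
Statutory damages: $73,440 + $129,360 = $202,800
Conduct not willful: the in-lieu enhancement does not apply.
Actual plus statutory damages: $53,100 + $202,800 = $255,900
Attorney fees: 40% of $255,900 = $102,360
Total recovery: $255,900 + $102,360 = $358,260

Total recovery: $358,260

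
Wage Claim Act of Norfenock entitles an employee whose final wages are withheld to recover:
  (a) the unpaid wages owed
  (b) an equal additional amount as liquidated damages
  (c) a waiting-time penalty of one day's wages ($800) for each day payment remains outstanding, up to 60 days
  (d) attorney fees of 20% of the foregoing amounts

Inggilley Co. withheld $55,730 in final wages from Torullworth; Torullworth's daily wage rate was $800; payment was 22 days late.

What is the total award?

Liquidated damages (equal amount): $55,730
Penalty days: min(22, 60) = 22
Waiting-time penalty: 22 × $800 = $17,600
Subtotal: $55,730 + $55,730 + $17,600 = $129,060
Attorney fees: 20% of $129,060 = $25,812
Total award: $129,060 + $25,812 = $154,872

$154,872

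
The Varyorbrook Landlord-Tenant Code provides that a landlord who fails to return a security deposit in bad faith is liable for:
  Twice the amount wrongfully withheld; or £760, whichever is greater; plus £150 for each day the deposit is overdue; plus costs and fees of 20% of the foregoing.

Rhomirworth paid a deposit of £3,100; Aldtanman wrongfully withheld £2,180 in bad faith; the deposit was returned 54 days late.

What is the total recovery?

£14,952

Doubled: 2 × £2,180 = £4,360
Minimum £760: £4,360 meets the minimum, no increase.
Late-return penalty: 54 × £150 = £8,100
Damages plus late penalty: £4,360 + £8,100 = £12,460
Costs and fees: 20% of £12,460 = £2,492
Total recovery: £12,460 + £2,492 = £14,952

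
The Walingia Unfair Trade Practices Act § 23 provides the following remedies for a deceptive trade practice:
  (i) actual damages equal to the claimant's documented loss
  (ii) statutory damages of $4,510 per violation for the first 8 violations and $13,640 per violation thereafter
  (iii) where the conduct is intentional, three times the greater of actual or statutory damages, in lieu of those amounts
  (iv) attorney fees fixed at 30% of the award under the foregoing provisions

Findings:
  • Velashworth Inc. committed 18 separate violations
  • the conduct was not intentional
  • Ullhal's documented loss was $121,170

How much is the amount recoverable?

First 8 violations: 8 × $4,510 = $36,080
Remaining violations: (18 − 8) × $13,640 = $136,400
Statutory damages: $36,080 + $136,400 = $172,480
Conduct not intentional: the in-lieu enhancement does not apply.
Actual plus statutory damages: $121,170 + $172,480 = $293,650
Attorney fees: 30% of $293,650 = $88,095
Total recovery: $293,650 + $88,095 = $381,745

$381,745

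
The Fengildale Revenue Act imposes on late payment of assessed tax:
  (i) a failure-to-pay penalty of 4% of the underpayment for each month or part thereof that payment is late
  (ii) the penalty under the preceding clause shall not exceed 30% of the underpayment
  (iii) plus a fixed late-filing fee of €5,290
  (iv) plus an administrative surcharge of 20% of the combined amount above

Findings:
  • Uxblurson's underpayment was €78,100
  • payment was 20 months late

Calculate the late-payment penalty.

Accrued rate: 4% × 20 = 80%, capped at 30% → 30%
Failure-to-pay penalty: 30% of €78,100 = €23,430
Penalty before surcharge: €23,430 + €5,290 = €28,720
Administrative surcharge: 20% of €28,720 = €5,744
Total penalty: €28,720 + €5,744 = €34,464

€34,464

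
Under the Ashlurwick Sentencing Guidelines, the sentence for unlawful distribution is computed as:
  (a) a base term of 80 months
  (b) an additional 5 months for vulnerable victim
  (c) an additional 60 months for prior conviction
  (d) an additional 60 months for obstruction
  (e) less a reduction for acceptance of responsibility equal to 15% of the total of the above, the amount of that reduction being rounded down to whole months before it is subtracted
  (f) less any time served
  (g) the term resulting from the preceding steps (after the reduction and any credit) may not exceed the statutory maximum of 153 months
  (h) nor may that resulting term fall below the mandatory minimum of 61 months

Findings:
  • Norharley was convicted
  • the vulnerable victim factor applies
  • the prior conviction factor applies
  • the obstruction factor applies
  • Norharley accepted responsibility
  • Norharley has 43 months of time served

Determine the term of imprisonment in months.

Vulnerable victim enhancement: +5 months
Prior conviction enhancement: +60 months
Obstruction enhancement: +60 months
Adjusted term: 80 months + 5 months + 60 months + 60 months = 205 months
Acceptance of responsibility reduction: 15% of 205 months = 30 months (rounded down)
After reduction: 205 − 30 = 175 months
Less time served: 175 months − 43 months = 132 months
Cap at 153 months: 132 months is within the cap, no reduction.
Minimum 61 months: 132 months meets the minimum, no increase.

Sentence: 132 months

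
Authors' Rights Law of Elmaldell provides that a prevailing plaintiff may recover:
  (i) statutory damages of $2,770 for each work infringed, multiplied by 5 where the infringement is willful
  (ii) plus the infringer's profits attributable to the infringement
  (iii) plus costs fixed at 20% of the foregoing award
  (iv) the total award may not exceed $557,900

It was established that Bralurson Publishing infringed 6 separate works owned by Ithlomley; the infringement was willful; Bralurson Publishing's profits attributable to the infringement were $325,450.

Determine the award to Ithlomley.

$490,260

Statutory damages: 6 × $2,770 = $16,620
Multiplied by 5: 5 × $16,620 = $83,100
Combined award: $83,100 + $325,450 = $408,550
Costs: 20% of $408,550 = $81,710
Award plus costs: $408,550 + $81,710 = $490,260
Cap at $557,900: $490,260 is within the cap, no reduction.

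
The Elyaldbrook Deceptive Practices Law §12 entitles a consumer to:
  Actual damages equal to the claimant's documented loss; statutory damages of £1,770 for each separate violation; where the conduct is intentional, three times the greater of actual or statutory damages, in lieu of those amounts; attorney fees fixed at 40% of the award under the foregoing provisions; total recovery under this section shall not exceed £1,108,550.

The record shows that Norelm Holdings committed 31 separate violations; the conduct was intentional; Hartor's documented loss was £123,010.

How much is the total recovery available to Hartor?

£516,642

Statutory damages: 31 × £1,770 = £54,870
Greater of actual damages (£123,010) or statutory damages (£54,870): £123,010
Trebled: 3 × £123,010 = £369,030
Attorney fees: 40% of £369,030 = £147,612
Total before cap: £369,030 + £147,612 = £516,642
Cap at £1,108,550: £516,642 is within the cap, no reduction.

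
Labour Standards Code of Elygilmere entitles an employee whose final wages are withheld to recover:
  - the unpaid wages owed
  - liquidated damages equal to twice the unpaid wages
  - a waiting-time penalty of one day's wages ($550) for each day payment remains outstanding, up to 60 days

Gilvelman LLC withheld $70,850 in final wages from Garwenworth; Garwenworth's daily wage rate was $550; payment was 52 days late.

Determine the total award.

Doubled: 2 × $70,850 = $141,700
Penalty days: min(52, 60) = 52
Waiting-time penalty: 52 × $550 = $28,600
Total award: $70,850 + $141,700 + $28,600 = $241,150

$241,150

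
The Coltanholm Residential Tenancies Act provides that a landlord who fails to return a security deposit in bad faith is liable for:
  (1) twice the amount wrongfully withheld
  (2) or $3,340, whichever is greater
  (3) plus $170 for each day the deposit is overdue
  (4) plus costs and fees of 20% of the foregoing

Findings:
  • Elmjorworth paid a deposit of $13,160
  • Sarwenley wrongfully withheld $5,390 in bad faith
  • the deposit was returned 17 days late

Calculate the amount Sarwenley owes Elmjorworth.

$16,404

Doubled: 2 × $5,390 = $10,780
Minimum $3,340: $10,780 meets the minimum, no increase.
Late-return penalty: 17 × $170 = $2,890
Damages plus late penalty: $10,780 + $2,890 = $13,670
Costs and fees: 20% of $13,670 = $2,734
Total recovery: $13,670 + $2,734 = $16,404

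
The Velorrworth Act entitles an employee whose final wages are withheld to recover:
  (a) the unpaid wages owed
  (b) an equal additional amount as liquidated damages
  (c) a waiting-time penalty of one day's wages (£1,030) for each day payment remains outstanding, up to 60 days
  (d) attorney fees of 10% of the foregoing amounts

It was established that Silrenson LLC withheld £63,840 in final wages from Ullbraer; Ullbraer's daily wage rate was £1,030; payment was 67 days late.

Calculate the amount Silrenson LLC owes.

£208,428

Liquidated damages (equal amount): £63,840
Penalty days: min(67, 60) = 60
Waiting-time penalty: 60 × £1,030 = £61,800
Subtotal: £63,840 + £63,840 + £61,800 = £189,480
Attorney fees: 10% of £189,480 = £18,948
Total award: £189,480 + £18,948 = £208,428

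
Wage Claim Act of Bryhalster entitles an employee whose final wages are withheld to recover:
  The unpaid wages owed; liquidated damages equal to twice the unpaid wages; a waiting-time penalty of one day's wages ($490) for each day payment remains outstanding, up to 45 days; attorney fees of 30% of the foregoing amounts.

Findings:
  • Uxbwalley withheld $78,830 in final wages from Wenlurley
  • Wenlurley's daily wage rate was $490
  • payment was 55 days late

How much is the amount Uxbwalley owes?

Doubled: 2 × $78,830 = $157,660
Penalty days: min(55, 45) = 45
Waiting-time penalty: 45 × $490 = $22,050
Subtotal: $78,830 + $157,660 + $22,050 = $258,540
Attorney fees: 30% of $258,540 = $77,562
Total award: $258,540 + $77,562 = $336,102

$336,102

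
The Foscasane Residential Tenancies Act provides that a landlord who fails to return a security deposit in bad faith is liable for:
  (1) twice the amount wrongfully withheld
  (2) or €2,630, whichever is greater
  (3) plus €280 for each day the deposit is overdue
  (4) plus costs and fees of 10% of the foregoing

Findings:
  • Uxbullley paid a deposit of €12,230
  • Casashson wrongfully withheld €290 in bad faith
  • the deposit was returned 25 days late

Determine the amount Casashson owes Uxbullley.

€10,593

Doubled: 2 × €290 = €580
Minimum €2,630: €580 is below the minimum → €2,630
Late-return penalty: 25 × €280 = €7,000
Damages plus late penalty: €2,630 + €7,000 = €9,630
Costs and fees: 10% of €9,630 = €963
Total recovery: €9,630 + €963 = €10,593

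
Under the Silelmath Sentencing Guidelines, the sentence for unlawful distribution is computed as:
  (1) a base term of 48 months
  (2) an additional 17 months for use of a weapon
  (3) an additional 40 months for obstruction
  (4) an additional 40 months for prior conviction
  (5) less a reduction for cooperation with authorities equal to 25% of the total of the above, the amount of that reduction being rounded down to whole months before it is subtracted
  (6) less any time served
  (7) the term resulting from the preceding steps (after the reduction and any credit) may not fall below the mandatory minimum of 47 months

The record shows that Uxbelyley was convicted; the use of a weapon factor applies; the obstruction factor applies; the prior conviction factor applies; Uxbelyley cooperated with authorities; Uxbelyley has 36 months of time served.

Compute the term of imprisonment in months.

73 months

Use of a weapon enhancement: +17 months
Obstruction enhancement: +40 months
Prior conviction enhancement: +40 months
Adjusted term: 48 months + 17 months + 40 months + 40 months = 145 months
Cooperation with authorities reduction: 25% of 145 months = 36 months (rounded down)
After reduction: 145 − 36 = 109 months
Less time served: 109 months − 36 months = 73 months
Minimum 47 months: 73 months meets the minimum, no increase.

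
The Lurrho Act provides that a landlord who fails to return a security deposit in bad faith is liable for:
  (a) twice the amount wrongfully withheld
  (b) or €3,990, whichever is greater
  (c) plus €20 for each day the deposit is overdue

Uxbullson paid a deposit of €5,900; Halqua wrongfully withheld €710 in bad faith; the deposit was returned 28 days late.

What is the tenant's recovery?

Doubled: 2 × €710 = €1,420
Minimum €3,990: €1,420 is below the minimum → €3,990
Late-return penalty: 28 × €20 = €560
Damages plus late penalty: €3,990 + €560 = €4,550

€4,550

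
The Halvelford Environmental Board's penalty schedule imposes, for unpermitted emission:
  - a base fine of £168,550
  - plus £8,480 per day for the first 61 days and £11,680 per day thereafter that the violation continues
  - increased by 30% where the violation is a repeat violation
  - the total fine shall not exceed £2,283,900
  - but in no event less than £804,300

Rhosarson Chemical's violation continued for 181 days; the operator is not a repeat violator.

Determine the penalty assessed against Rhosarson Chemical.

£2,087,430

First 61 days: 61 × £8,480 = £517,280
Remaining days: (181 − 61) × £11,680 = £1,401,600
Per-day component: £517,280 + £1,401,600 = £1,918,880
Base plus per-day: £168,550 + £1,918,880 = £2,087,430
The operator is not a repeat violator: no 30% increase.
Cap at £2,283,900: £2,087,430 is within the cap, no reduction.
Minimum £804,300: £2,087,430 meets the minimum, no increase.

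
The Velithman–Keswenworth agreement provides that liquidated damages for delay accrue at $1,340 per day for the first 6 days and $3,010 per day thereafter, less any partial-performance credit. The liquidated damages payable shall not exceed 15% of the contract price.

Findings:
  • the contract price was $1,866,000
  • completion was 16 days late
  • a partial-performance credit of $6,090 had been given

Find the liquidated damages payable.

$32,050

First 6 days: 6 × $1,340 = $8,040
Remaining days: (16 − 6) × $3,010 = $30,100
Accrued per-day damages: $8,040 + $30,100 = $38,140
Less partial-performance credit: $38,140 − $6,090 = $32,050
Cap: 15% of $1,866,000 = $279,900
Cap at $279,900: $32,050 is within the cap, no reduction.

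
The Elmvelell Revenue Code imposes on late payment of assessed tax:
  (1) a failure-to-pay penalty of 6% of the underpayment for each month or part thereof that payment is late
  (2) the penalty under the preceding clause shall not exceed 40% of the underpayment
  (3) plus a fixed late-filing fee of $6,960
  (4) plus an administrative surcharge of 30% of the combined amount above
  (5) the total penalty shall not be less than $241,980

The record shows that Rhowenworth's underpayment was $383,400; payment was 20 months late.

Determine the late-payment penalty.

$241,980

Accrued rate: 6% × 20 = 120%, capped at 40% → 40%
Failure-to-pay penalty: 40% of $383,400 = $153,360
Penalty before surcharge: $153,360 + $6,960 = $160,320
Administrative surcharge: 30% of $160,320 = $48,096
Total penalty: $160,320 + $48,096 = $208,416
Minimum $241,980: $208,416 is below the minimum → $241,980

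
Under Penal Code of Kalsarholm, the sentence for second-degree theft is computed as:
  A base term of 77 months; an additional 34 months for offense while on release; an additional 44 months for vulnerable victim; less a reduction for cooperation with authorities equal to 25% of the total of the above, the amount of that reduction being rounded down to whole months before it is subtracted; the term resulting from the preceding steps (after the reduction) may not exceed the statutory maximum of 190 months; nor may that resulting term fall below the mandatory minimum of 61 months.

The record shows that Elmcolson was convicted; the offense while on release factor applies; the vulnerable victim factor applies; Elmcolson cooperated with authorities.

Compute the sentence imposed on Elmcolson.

117 months

Offense while on release enhancement: +34 months
Vulnerable victim enhancement: +44 months
Adjusted term: 77 months + 34 months + 44 months = 155 months
Cooperation with authorities reduction: 25% of 155 months = 38 months (rounded down)
After reduction: 155 − 38 = 117 months
Cap at 190 months: 117 months is within the cap, no reduction.
Minimum 61 months: 117 months meets the minimum, no increase.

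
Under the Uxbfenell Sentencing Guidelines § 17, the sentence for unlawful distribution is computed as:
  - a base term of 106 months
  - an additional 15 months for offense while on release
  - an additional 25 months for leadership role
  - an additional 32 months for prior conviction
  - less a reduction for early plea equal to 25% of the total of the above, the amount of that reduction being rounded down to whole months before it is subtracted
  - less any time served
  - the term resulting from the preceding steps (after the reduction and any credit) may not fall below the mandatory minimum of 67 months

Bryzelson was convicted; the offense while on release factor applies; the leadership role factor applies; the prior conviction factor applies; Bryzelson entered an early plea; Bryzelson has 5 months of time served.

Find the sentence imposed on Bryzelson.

Offense while on release enhancement: +15 months
Leadership role enhancement: +25 months
Prior conviction enhancement: +32 months
Adjusted term: 106 months + 15 months + 25 months + 32 months = 178 months
Early plea reduction: 25% of 178 months = 44 months (rounded down)
After reduction: 178 − 44 = 134 months
Less time served: 134 months − 5 months = 129 months
Minimum 67 months: 129 months meets the minimum, no increase.

129 months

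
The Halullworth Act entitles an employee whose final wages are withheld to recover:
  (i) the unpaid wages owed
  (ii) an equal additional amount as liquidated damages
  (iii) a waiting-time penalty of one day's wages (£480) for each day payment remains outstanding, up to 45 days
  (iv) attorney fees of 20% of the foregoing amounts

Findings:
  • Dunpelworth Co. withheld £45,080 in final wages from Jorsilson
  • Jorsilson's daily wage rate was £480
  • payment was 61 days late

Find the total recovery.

Liquidated damages (equal amount): £45,080
Penalty days: min(61, 45) = 45
Waiting-time penalty: 45 × £480 = £21,600
Subtotal: £45,080 + £45,080 + £21,600 = £111,760
Attorney fees: 20% of £111,760 = £22,352
Total award: £111,760 + £22,352 = £134,112

£134,112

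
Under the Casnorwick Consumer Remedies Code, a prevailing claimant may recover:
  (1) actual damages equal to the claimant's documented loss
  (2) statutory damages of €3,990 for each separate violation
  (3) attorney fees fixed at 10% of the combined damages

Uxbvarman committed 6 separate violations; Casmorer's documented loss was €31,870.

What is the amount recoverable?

Statutory damages: 6 × €3,990 = €23,940
Combined damages: €31,870 + €23,940 = €55,810
Attorney fees: 10% of €55,810 = €5,581
Total recovery: €55,810 + €5,581 = €61,391

Total recovery: €61,391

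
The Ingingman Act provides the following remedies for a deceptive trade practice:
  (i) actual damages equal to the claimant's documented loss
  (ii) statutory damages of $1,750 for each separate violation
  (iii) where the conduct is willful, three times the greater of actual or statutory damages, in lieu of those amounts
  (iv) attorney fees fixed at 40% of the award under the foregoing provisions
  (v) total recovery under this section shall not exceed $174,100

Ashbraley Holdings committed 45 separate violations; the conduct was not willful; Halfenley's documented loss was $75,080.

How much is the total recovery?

Statutory damages: 45 × $1,750 = $78,750
Conduct not willful: the in-lieu enhancement does not apply.
Actual plus statutory damages: $75,080 + $78,750 = $153,830
Attorney fees: 40% of $153,830 = $61,532
Total before cap: $153,830 + $61,532 = $215,362
Cap at $174,100: $215,362 exceeds the cap → $174,100

$174,100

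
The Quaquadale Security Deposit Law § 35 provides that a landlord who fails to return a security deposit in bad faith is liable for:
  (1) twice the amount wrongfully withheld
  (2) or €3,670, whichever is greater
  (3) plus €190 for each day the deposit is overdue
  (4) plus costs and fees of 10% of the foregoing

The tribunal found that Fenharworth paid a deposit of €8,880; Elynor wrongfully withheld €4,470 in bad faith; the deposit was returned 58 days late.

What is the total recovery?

Doubled: 2 × €4,470 = €8,940
Minimum €3,670: €8,940 meets the minimum, no increase.
Late-return penalty: 58 × €190 = €11,020
Damages plus late penalty: €8,940 + €11,020 = €19,960
Costs and fees: 10% of €19,960 = €1,996
Total recovery: €19,960 + €1,996 = €21,956

€21,956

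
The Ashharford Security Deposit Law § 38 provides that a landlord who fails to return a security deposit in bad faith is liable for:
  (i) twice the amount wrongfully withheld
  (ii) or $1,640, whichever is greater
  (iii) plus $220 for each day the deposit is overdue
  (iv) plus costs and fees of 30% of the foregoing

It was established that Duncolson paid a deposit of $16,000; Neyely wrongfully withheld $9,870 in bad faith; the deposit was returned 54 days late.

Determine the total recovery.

$41,106

Doubled: 2 × $9,870 = $19,740
Minimum $1,640: $19,740 meets the minimum, no increase.
Late-return penalty: 54 × $220 = $11,880
Damages plus late penalty: $19,740 + $11,880 = $31,620
Costs and fees: 30% of $31,620 = $9,486
Total recovery: $31,620 + $9,486 = $41,106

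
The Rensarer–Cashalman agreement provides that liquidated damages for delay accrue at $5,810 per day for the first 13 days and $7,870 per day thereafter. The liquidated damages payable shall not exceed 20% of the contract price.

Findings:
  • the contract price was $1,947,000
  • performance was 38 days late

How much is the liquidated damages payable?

First 13 days: 13 × $5,810 = $75,530
Remaining days: (38 − 13) × $7,870 = $196,750
Accrued per-day damages: $75,530 + $196,750 = $272,280
Cap: 20% of $1,947,000 = $389,400
Cap at $389,400: $272,280 is within the cap, no reduction.

$272,280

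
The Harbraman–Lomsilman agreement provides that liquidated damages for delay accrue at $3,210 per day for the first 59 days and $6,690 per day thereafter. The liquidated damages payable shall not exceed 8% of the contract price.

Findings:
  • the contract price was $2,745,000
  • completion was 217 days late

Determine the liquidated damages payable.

$219,600

First 59 days: 59 × $3,210 = $189,390
Remaining days: (217 − 59) × $6,690 = $1,057,020
Accrued per-day damages: $189,390 + $1,057,020 = $1,246,410
Cap: 8% of $2,745,000 = $219,600
Cap at $219,600: $1,246,410 exceeds the cap → $219,600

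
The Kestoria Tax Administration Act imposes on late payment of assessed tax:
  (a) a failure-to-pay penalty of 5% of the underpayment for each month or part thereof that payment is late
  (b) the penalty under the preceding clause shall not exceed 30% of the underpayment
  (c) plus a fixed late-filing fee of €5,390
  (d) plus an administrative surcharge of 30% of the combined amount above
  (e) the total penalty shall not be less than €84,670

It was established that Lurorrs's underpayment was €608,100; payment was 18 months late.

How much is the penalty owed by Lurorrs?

Penalty: €244,166

Accrued rate: 5% × 18 = 90%, capped at 30% → 30%
Failure-to-pay penalty: 30% of €608,100 = €182,430
Penalty before surcharge: €182,430 + €5,390 = €187,820
Administrative surcharge: 30% of €187,820 = €56,346
Total penalty: €187,820 + €56,346 = €244,166
Minimum €84,670: €244,166 meets the minimum, no increase.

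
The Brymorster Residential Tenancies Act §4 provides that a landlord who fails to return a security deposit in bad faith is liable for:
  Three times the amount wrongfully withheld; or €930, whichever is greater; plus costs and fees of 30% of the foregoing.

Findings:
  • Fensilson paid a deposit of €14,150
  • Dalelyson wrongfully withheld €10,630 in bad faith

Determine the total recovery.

Trebled: 3 × €10,630 = €31,890
Minimum €930: €31,890 meets the minimum, no increase.
Costs and fees: 30% of €31,890 = €9,567
Total recovery: €31,890 + €9,567 = €41,457

€41,457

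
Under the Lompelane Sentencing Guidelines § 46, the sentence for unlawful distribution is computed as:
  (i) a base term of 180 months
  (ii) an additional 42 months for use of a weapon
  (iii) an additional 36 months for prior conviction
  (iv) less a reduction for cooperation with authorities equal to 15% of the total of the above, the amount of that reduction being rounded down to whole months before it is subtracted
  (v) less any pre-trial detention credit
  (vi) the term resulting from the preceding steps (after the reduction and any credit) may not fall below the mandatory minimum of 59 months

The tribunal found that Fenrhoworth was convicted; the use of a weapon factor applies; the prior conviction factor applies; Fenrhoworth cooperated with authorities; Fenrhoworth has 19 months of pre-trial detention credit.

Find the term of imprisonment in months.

201 months

Use of a weapon enhancement: +42 months
Prior conviction enhancement: +36 months
Adjusted term: 180 months + 42 months + 36 months = 258 months
Cooperation with authorities reduction: 15% of 258 months = 38 months (rounded down)
After reduction: 258 − 38 = 220 months
Less pre-trial detention credit: 220 months − 19 months = 201 months
Minimum 59 months: 201 months meets the minimum, no increase.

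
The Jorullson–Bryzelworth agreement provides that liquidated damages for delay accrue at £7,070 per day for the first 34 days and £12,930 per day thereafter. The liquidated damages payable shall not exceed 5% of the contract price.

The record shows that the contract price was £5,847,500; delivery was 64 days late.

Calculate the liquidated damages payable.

£292,375

First 34 days: 34 × £7,070 = £240,380
Remaining days: (64 − 34) × £12,930 = £387,900
Accrued per-day damages: £240,380 + £387,900 = £628,280
Cap: 5% of £5,847,500 = £292,375
Cap at £292,375: £628,280 exceeds the cap → £292,375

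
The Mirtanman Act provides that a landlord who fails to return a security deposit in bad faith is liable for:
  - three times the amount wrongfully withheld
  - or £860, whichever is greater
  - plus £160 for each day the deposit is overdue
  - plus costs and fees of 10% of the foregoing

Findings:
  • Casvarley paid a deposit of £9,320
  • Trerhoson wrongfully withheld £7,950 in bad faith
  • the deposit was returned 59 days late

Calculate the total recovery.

Trebled: 3 × £7,950 = £23,850
Minimum £860: £23,850 meets the minimum, no increase.
Late-return penalty: 59 × £160 = £9,440
Damages plus late penalty: £23,850 + £9,440 = £33,290
Costs and fees: 10% of £33,290 = £3,329
Total recovery: £33,290 + £3,329 = £36,619

£36,619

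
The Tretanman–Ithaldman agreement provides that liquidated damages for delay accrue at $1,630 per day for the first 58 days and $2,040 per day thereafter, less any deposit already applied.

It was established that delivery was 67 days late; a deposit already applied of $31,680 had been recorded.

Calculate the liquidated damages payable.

First 58 days: 58 × $1,630 = $94,540
Remaining days: (67 − 58) × $2,040 = $18,360
Accrued per-day damages: $94,540 + $18,360 = $112,900
Less deposit already applied: $112,900 − $31,680 = $81,220

$81,220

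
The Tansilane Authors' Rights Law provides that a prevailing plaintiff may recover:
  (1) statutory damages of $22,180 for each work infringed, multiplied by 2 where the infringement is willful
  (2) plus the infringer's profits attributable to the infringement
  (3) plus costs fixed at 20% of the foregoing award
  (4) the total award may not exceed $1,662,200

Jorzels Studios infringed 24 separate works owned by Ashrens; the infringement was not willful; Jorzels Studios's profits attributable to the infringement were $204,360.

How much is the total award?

Statutory damages: 24 × $22,180 = $532,320
Infringement not willful: no ×2 enhancement.
Combined award: $532,320 + $204,360 = $736,680
Costs: 20% of $736,680 = $147,336
Award plus costs: $736,680 + $147,336 = $884,016
Cap at $1,662,200: $884,016 is within the cap, no reduction.

$884,016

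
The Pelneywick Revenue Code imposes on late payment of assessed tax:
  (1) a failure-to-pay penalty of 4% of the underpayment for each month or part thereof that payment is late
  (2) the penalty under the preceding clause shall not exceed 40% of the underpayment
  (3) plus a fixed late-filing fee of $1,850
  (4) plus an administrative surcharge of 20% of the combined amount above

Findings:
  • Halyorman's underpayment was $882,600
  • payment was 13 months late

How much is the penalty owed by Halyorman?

Accrued rate: 4% × 13 = 52%, capped at 40% → 40%
Failure-to-pay penalty: 40% of $882,600 = $353,040
Penalty before surcharge: $353,040 + $1,850 = $354,890
Administrative surcharge: 20% of $354,890 = $70,978
Total penalty: $354,890 + $70,978 = $425,868

$425,868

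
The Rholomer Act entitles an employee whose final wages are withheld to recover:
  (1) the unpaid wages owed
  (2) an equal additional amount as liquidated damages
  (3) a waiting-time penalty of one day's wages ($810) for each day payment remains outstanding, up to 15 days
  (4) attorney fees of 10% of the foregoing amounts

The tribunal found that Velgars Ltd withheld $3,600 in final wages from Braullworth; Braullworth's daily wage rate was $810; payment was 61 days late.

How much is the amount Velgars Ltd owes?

Liquidated damages (equal amount): $3,600
Penalty days: min(61, 15) = 15
Waiting-time penalty: 15 × $810 = $12,150
Subtotal: $3,600 + $3,600 + $12,150 = $19,350
Attorney fees: 10% of $19,350 = $1,935
Total award: $19,350 + $1,935 = $21,285

$21,285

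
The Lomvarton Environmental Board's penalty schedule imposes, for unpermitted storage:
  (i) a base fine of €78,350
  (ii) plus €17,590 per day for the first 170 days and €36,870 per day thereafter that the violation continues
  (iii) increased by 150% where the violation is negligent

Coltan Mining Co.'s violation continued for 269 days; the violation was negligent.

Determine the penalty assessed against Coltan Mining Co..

First 170 days: 170 × €17,590 = €2,990,300
Remaining days: (269 − 170) × €36,870 = €3,650,130
Per-day component: €2,990,300 + €3,650,130 = €6,640,430
Base plus per-day: €78,350 + €6,640,430 = €6,718,780
Enhancement: 150% of €6,718,780 = €10,078,170
Enhanced fine: €6,718,780 + €10,078,170 = €16,796,950

€16,796,950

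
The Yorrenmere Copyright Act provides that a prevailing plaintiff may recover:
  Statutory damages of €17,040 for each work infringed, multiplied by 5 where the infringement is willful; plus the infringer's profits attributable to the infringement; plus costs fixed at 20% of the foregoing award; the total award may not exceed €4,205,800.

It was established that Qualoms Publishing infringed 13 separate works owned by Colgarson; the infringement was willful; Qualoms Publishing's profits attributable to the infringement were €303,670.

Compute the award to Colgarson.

Statutory damages: 13 × €17,040 = €221,520
Multiplied by 5: 5 × €221,520 = €1,107,600
Combined award: €1,107,600 + €303,670 = €1,411,270
Costs: 20% of €1,411,270 = €282,254
Award plus costs: €1,411,270 + €282,254 = €1,693,524
Cap at €4,205,800: €1,693,524 is within the cap, no reduction.

€1,693,524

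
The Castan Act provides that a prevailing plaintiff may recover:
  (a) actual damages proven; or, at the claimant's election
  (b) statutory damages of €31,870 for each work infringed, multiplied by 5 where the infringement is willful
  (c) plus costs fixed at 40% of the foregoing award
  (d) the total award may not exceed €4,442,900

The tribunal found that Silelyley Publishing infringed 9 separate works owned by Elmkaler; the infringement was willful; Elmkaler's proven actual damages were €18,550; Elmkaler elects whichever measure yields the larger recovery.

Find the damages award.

€2,007,810

Statutory damages: 9 × €31,870 = €286,830
Multiplied by 5: 5 × €286,830 = €1,434,150
Greater of actual damages (€18,550) or enhanced statutory damages (€1,434,150): €1,434,150
Costs: 40% of €1,434,150 = €573,660
Award plus costs: €1,434,150 + €573,660 = €2,007,810
Cap at €4,442,900: €2,007,810 is within the cap, no reduction.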